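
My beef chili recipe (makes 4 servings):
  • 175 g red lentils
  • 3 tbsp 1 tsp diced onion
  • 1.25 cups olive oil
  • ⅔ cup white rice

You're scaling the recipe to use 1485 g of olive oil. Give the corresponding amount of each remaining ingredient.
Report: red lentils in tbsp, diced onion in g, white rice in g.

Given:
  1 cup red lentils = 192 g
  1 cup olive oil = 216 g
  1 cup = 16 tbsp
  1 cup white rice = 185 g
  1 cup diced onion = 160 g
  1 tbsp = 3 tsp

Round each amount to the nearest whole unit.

red lentils: 80 tbsp; diced onion: 183 g; white rice: 678 g

The original recipe has 270 g of olive oil, so the scaling factor is 1485 ÷ 270 = 11/2 = 5.5.
red lentils: 175 g × 11/2 ÷ 192 g/cup × 16 tbsp/cup ≈ 80 tbsp
diced onion: (3 tbsp + 1 tsp = 10/3 tbsp) × 11/2 ÷ 16 tbsp/cup × 160 g/cup ≈ 183 g
white rice: 2/3 cup × 11/2 × 185 g/cup ≈ 678 g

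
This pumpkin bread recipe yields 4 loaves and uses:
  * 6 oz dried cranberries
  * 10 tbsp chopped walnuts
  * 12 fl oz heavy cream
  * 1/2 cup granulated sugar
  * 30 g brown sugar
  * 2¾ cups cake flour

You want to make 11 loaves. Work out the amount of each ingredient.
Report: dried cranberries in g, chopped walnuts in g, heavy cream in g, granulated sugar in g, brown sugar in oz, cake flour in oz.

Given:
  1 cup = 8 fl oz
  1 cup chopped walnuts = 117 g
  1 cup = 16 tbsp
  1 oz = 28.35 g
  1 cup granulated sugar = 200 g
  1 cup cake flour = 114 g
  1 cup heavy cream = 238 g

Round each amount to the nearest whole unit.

Scaling factor: 11/4 = 2.75.
dried cranberries: 6 oz × 11/4 × 28.35 g/oz ≈ 468 g
chopped walnuts: 10 tbsp × 11/4 ÷ 16 tbsp/cup × 117 g/cup ≈ 201 g
heavy cream: 12 fl oz × 11/4 ÷ 8 fl oz/cup × 238 g/cup ≈ 982 g
granulated sugar: 0.5 cup × 11/4 × 200 g/cup = 275 g
brown sugar: 30 g × 11/4 ÷ 28.35 g/oz ≈ 3 oz
cake flour: 2.75 cup × 11/4 × 114 g/cup ÷ 28.35 g/oz ≈ 30 oz

dried cranberries: 468 g; chopped walnuts: 201 g; heavy cream: 982 g; granulated sugar: 275 g; brown sugar: 3 oz; cake flour: 30 oz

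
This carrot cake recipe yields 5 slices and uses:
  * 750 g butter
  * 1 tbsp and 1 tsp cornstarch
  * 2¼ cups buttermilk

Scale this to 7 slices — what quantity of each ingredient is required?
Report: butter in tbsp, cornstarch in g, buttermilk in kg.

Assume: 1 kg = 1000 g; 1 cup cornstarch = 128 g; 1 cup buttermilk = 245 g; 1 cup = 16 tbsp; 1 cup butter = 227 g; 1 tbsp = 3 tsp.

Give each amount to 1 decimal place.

butter: 74.0 tbsp; cornstarch: 14.9 g; buttermilk: 0.8 kg

Scaling factor: 7/5 = 1.4.
butter: 750 g × 7/5 ÷ 227 g/cup × 16 tbsp/cup ≈ 74.0 tbsp
cornstarch: (1 tbsp + 1 tsp = 4/3 tbsp) × 7/5 ÷ 16 tbsp/cup × 128 g/cup ≈ 14.9 g
buttermilk: 2.25 cup × 7/5 × 245 g/cup ÷ 1000 g/kg ≈ 0.8 kg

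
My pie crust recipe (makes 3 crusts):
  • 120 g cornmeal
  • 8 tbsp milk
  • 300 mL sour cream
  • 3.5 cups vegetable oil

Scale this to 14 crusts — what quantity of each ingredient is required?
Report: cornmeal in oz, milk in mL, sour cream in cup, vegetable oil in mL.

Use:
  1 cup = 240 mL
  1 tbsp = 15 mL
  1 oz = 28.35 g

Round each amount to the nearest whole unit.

Scaling factor: 14/3.
cornmeal: 120 g × 14/3 ÷ 28.35 g/oz ≈ 20 oz
milk: 8 tbsp × 14/3 × 15 mL/tbsp = 560 mL
sour cream: 300 mL × 14/3 ÷ 240 mL/cup ≈ 6 cup
vegetable oil: 3.5 cup × 14/3 × 240 mL/cup = 3920 mL

cornmeal: 20 oz; milk: 560 mL; sour cream: 6 cup; vegetable oil: 3920 mL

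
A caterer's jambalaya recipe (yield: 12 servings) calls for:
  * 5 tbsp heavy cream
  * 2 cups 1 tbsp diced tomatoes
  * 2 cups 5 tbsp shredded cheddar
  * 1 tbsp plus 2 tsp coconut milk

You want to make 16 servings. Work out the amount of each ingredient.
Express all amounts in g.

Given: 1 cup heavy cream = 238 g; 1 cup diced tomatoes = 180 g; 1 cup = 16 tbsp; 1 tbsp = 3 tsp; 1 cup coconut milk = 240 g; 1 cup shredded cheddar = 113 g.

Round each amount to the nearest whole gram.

Scaling factor: 16/12 = 4/3.
heavy cream: 5 tbsp × 4/3 ÷ 16 tbsp/cup × 238 g/cup ≈ 99 g
diced tomatoes: (2 cup + 1 tbsp = 2.0625 cup) × 4/3 × 180 g/cup = 495 g
shredded cheddar: (2 cup + 5 tbsp = 2.3125 cup) × 4/3 × 113 g/cup ≈ 348 g
coconut milk: (1 tbsp + 2 tsp = 5/3 tbsp) × 4/3 ÷ 16 tbsp/cup × 240 g/cup ≈ 33 g

heavy cream: 99 g; diced tomatoes: 495 g; shredded cheddar: 348 g; coconut milk: 33 g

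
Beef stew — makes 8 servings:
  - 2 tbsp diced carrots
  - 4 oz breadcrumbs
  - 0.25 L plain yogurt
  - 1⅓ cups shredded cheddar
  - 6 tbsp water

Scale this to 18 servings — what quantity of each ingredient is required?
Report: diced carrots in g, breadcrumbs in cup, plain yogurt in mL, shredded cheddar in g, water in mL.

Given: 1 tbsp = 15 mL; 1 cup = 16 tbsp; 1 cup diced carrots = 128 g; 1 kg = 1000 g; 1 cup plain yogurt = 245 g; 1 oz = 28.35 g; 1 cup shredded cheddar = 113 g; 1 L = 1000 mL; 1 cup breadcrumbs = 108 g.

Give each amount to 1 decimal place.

diced carrots: 36.0 g; breadcrumbs: 2.4 cup; plain yogurt: 562.5 mL; shredded cheddar: 339.0 g; water: 202.5 mL

Scaling factor: 18/8 = 9/4 = 2.25.
diced carrots: 2 tbsp × 9/4 ÷ 16 tbsp/cup × 128 g/cup = 36.0 g
breadcrumbs: 4 oz × 9/4 × 28.35 g/oz ÷ 108 g/cup ≈ 2.4 cup
plain yogurt: 0.25 L × 9/4 × 1000 mL/L = 562.5 mL
shredded cheddar: 4/3 cup × 9/4 × 113 g/cup = 339.0 g
water: 6 tbsp × 9/4 × 15 mL/tbsp = 202.5 mL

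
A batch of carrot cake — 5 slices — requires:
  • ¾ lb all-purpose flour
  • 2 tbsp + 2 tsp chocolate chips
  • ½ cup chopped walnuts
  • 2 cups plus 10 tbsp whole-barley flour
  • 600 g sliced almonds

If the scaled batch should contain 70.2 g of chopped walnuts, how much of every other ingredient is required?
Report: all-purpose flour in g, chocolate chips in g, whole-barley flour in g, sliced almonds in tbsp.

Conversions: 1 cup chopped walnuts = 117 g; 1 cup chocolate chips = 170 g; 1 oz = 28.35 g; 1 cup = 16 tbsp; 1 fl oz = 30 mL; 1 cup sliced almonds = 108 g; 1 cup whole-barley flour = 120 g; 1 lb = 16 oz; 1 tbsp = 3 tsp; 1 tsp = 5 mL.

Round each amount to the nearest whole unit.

all-purpose flour: 408 g; chocolate chips: 34 g; whole-barley flour: 378 g; sliced almonds: 107 tbsp

The original recipe has 58.5 g of chopped walnuts, so the scaling factor is 70.2 ÷ 58.5 = 6/5 = 1.2.
all-purpose flour: 0.75 lb × 6/5 × 16 oz/lb × 28.35 g/oz ≈ 408 g
chocolate chips: (2 tbsp + 2 tsp = 8/3 tbsp) × 6/5 ÷ 16 tbsp/cup × 170 g/cup = 34 g
whole-barley flour: (2 cup + 10 tbsp = 2.625 cup) × 6/5 × 120 g/cup = 378 g
sliced almonds: 600 g × 6/5 ÷ 108 g/cup × 16 tbsp/cup ≈ 107 tbsp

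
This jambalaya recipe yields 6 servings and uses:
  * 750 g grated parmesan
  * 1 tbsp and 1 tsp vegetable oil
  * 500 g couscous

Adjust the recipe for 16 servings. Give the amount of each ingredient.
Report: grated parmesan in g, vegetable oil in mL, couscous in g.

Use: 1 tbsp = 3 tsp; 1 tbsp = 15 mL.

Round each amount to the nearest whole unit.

Scaling factor: 16/6 = 8/3.
grated parmesan: 750 g × 8/3 = 2000 g
vegetable oil: (1 tbsp + 1 tsp = 4/3 tbsp) × 8/3 × 15 mL/tbsp ≈ 53 mL
couscous: 500 g × 8/3 ≈ 1333 g

grated parmesan: 2000 g; vegetable oil: 53 mL; couscous: 1333 g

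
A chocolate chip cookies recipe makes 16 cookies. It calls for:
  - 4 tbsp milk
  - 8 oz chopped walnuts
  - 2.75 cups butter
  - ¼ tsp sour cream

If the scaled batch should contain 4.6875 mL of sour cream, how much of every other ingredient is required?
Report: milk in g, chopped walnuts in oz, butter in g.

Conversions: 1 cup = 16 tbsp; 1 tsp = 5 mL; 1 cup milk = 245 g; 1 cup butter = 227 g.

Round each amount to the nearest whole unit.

milk: 230 g; chopped walnuts: 30 oz; butter: 2341 g

The original recipe has 1.25 mL of sour cream, so the scaling factor is 4.6875 ÷ 1.25 = 15/4 = 3.75.
milk: 4 tbsp × 15/4 ÷ 16 tbsp/cup × 245 g/cup ≈ 230 g
chopped walnuts: 8 oz × 15/4 = 30 oz
butter: 2.75 cup × 15/4 × 227 g/cup ≈ 2341 g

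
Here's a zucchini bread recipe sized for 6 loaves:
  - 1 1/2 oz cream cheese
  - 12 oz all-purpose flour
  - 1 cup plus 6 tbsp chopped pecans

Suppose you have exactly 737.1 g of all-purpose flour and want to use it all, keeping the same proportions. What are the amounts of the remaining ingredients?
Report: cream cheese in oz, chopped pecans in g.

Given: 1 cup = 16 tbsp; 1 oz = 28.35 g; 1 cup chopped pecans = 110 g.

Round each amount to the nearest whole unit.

The original recipe has 340.2 g of all-purpose flour, so the scaling factor is 737.1 ÷ 340.2 = 13/6.
cream cheese: 1.5 oz × 13/6 ≈ 3 oz
chopped pecans: (1 cup + 6 tbsp = 1.375 cup) × 13/6 × 110 g/cup ≈ 328 g

cream cheese: 3 oz; chopped pecans: 328 g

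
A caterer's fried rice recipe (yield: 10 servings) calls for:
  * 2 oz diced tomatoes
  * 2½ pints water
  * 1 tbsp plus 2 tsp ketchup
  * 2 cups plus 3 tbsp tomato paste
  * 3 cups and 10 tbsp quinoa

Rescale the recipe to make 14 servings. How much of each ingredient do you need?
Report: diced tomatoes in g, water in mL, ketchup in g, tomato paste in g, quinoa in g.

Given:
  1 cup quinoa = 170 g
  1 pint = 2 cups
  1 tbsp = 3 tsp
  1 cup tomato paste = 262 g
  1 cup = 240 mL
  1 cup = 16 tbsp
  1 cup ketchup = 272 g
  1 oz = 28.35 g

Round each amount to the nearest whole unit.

Scaling factor: 14/10 = 7/5 = 1.4.
diced tomatoes: 2 oz × 7/5 × 28.35 g/oz ≈ 79 g
water: 2.5 pint × 7/5 × 2 cup/pint × 240 mL/cup = 1680 mL
ketchup: (1 tbsp + 2 tsp = 5/3 tbsp) × 7/5 ÷ 16 tbsp/cup × 272 g/cup ≈ 40 g
tomato paste: (2 cup + 3 tbsp = 2.1875 cup) × 7/5 × 262 g/cup ≈ 802 g
quinoa: (3 cup + 10 tbsp = 3.625 cup) × 7/5 × 170 g/cup ≈ 863 g

diced tomatoes: 79 g; water: 1680 mL; ketchup: 40 g; tomato paste: 802 g; quinoa: 863 g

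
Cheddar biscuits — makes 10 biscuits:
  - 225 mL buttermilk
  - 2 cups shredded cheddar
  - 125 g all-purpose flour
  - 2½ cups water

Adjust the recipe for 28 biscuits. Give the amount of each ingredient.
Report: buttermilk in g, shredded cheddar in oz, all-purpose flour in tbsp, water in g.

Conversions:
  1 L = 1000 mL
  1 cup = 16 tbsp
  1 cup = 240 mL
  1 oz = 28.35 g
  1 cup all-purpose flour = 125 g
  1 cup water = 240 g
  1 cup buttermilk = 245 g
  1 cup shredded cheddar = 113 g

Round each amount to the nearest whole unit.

buttermilk: 643 g; shredded cheddar: 22 oz; all-purpose flour: 45 tbsp; water: 1680 g

Scaling factor: 28/10 = 14/5 = 2.8.
buttermilk: 225 mL × 14/5 ÷ 240 mL/cup × 245 g/cup ≈ 643 g
shredded cheddar: 2 cup × 14/5 × 113 g/cup ÷ 28.35 g/oz ≈ 22 oz
all-purpose flour: 125 g × 14/5 ÷ 125 g/cup × 16 tbsp/cup ≈ 45 tbsp
water: 2.5 cup × 14/5 × 240 g/cup = 1680 g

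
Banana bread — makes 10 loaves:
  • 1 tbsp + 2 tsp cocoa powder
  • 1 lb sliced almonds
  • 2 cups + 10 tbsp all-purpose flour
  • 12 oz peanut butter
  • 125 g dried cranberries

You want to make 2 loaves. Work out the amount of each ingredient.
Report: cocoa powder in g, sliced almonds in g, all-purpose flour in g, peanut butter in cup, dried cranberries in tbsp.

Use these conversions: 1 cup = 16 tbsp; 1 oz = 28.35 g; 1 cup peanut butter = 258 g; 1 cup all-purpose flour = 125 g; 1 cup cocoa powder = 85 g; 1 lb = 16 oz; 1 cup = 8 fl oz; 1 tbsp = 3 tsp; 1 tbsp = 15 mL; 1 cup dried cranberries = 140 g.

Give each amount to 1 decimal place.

cocoa powder: 1.8 g; sliced almonds: 90.7 g; all-purpose flour: 65.6 g; peanut butter: 0.3 cup; dried cranberries: 2.9 tbsp

Scaling factor: 2/10 = 1/5 = 0.2.
cocoa powder: (1 tbsp + 2 tsp = 5/3 tbsp) × 1/5 ÷ 16 tbsp/cup × 85 g/cup ≈ 1.8 g
sliced almonds: 1 lb × 1/5 × 16 oz/lb × 28.35 g/oz ≈ 90.7 g
all-purpose flour: (2 cup + 10 tbsp = 2.625 cup) × 1/5 × 125 g/cup ≈ 65.6 g
peanut butter: 12 oz × 1/5 × 28.35 g/oz ÷ 258 g/cup ≈ 0.3 cup
dried cranberries: 125 g × 1/5 ÷ 140 g/cup × 16 tbsp/cup ≈ 2.9 tbsp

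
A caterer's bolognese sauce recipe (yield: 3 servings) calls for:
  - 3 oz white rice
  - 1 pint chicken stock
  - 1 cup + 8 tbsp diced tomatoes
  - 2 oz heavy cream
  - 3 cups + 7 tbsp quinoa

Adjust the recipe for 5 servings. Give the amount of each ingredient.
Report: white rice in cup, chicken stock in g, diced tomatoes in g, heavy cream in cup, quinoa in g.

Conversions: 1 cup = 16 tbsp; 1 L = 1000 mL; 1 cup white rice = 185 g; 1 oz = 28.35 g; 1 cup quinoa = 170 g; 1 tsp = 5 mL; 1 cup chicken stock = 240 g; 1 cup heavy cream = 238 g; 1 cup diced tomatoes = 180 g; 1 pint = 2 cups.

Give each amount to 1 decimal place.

white rice: 0.8 cup; chicken stock: 800.0 g; diced tomatoes: 450.0 g; heavy cream: 0.4 cup; quinoa: 974.0 g

Scaling factor: 5/3.
white rice: 3 oz × 5/3 × 28.35 g/oz ÷ 185 g/cup ≈ 0.8 cup
chicken stock: 1 pint × 5/3 × 2 cup/pint × 240 g/cup = 800.0 g
diced tomatoes: (1 cup + 8 tbsp = 1.5 cup) × 5/3 × 180 g/cup = 450.0 g
heavy cream: 2 oz × 5/3 × 28.35 g/oz ÷ 238 g/cup ≈ 0.4 cup
quinoa: (3 cup + 7 tbsp = 3.4375 cup) × 5/3 × 170 g/cup ≈ 974.0 g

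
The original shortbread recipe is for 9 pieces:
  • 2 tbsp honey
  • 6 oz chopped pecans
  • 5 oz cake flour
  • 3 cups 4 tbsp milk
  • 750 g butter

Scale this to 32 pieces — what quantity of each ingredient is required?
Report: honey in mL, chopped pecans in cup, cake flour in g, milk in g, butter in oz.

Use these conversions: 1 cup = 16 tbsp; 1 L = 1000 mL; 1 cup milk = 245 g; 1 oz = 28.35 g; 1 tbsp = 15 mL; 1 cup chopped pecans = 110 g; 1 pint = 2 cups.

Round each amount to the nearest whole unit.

honey: 107 mL; chopped pecans: 5 cup; cake flour: 504 g; milk: 2831 g; butter: 94 oz

Scaling factor: 32/9.
honey: 2 tbsp × 32/9 × 15 mL/tbsp ≈ 107 mL
chopped pecans: 6 oz × 32/9 × 28.35 g/oz ÷ 110 g/cup ≈ 5 cup
cake flour: 5 oz × 32/9 × 28.35 g/oz = 504 g
milk: (3 cup + 4 tbsp = 3.25 cup) × 32/9 × 245 g/cup ≈ 2831 g
butter: 750 g × 32/9 ÷ 28.35 g/oz ≈ 94 oz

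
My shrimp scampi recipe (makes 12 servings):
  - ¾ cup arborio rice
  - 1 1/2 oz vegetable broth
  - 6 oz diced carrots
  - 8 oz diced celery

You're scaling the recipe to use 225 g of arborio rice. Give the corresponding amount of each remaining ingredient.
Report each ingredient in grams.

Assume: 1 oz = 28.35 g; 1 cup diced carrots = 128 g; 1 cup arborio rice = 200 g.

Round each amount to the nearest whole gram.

vegetable broth: 64 g; diced carrots: 255 g; diced celery: 340 g

The original recipe has 150 g of arborio rice, so the scaling factor is 225 ÷ 150 = 3/2 = 1.5.
vegetable broth: 1.5 oz × 3/2 × 28.35 g/oz ≈ 64 g
diced carrots: 6 oz × 3/2 × 28.35 g/oz ≈ 255 g
diced celery: 8 oz × 3/2 × 28.35 g/oz ≈ 340 g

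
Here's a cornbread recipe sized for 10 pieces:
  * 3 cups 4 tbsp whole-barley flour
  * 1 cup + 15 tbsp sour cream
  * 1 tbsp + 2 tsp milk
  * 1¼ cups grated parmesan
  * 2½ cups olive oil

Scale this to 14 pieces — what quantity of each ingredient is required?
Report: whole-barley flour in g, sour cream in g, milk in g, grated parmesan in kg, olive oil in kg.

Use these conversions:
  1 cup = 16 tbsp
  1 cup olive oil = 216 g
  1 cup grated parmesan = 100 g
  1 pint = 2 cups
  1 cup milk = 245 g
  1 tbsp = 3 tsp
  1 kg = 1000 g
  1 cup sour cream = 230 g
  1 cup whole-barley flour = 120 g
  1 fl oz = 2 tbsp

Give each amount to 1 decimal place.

whole-barley flour: 546.0 g; sour cream: 623.9 g; milk: 35.7 g; grated parmesan: 0.2 kg; olive oil: 0.8 kg

Scaling factor: 14/10 = 7/5 = 1.4.
whole-barley flour: (3 cup + 4 tbsp = 3.25 cup) × 7/5 × 120 g/cup = 546.0 g
sour cream: (1 cup + 15 tbsp = 1.9375 cup) × 7/5 × 230 g/cup ≈ 623.9 g
milk: (1 tbsp + 2 tsp = 5/3 tbsp) × 7/5 ÷ 16 tbsp/cup × 245 g/cup ≈ 35.7 g
grated parmesan: 1.25 cup × 7/5 × 100 g/cup ÷ 1000 g/kg ≈ 0.2 kg
olive oil: 2.5 cup × 7/5 × 216 g/cup ÷ 1000 g/kg ≈ 0.8 kg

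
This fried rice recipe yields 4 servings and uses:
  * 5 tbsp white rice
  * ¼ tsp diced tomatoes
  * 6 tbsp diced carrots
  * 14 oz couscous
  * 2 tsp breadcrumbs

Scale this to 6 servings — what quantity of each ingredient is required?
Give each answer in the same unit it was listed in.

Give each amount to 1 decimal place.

white rice: 7.5 tbsp; diced tomatoes: 0.4 tsp; diced carrots: 9.0 tbsp; couscous: 21.0 oz; breadcrumbs: 3.0 tsp

Scaling factor: 6/4 = 3/2 = 1.5.
white rice: 5 tbsp × 3/2 = 7.5 tbsp
diced tomatoes: 0.25 tsp × 3/2 ≈ 0.4 tsp
diced carrots: 6 tbsp × 3/2 = 9.0 tbsp
couscous: 14 oz × 3/2 = 21.0 oz
breadcrumbs: 2 tsp × 3/2 = 3.0 tsp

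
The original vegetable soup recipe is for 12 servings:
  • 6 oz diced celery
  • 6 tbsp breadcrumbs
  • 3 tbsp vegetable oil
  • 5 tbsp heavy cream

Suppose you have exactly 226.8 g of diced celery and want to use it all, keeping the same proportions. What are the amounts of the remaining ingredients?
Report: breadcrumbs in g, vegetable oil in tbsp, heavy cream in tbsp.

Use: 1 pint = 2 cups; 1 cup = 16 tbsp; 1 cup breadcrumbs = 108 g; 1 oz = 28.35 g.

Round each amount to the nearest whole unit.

breadcrumbs: 54 g; vegetable oil: 4 tbsp; heavy cream: 7 tbsp

The original recipe has 170.1 g of diced celery, so the scaling factor is 226.8 ÷ 170.1 = 4/3.
breadcrumbs: 6 tbsp × 4/3 ÷ 16 tbsp/cup × 108 g/cup = 54 g
vegetable oil: 3 tbsp × 4/3 = 4 tbsp
heavy cream: 5 tbsp × 4/3 ≈ 7 tbsp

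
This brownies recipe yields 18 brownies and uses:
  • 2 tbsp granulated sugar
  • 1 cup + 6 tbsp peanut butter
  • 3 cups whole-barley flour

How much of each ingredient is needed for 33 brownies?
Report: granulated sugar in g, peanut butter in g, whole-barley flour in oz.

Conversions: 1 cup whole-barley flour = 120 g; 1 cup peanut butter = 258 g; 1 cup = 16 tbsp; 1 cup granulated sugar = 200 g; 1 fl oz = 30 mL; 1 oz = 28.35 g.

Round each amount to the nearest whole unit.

Scaling factor: 33/18 = 11/6.
granulated sugar: 2 tbsp × 11/6 ÷ 16 tbsp/cup × 200 g/cup ≈ 46 g
peanut butter: (1 cup + 6 tbsp = 1.375 cup) × 11/6 × 258 g/cup ≈ 650 g
whole-barley flour: 3 cup × 11/6 × 120 g/cup ÷ 28.35 g/oz ≈ 23 oz

granulated sugar: 46 g; peanut butter: 650 g; whole-barley flour: 23 oz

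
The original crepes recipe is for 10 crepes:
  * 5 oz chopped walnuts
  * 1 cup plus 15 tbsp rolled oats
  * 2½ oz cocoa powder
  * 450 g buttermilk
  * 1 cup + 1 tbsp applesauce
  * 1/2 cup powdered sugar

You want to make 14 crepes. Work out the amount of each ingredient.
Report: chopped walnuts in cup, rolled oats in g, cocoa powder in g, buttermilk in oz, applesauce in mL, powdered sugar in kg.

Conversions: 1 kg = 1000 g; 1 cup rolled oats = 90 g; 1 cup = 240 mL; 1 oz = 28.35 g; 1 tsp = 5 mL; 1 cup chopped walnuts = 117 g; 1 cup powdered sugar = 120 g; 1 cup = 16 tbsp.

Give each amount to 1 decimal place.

Scaling factor: 14/10 = 7/5 = 1.4.
chopped walnuts: 5 oz × 7/5 × 28.35 g/oz ÷ 117 g/cup ≈ 1.7 cup
rolled oats: (1 cup + 15 tbsp = 1.9375 cup) × 7/5 × 90 g/cup ≈ 244.1 g
cocoa powder: 2.5 oz × 7/5 × 28.35 g/oz ≈ 99.2 g
buttermilk: 450 g × 7/5 ÷ 28.35 g/oz ≈ 22.2 oz
applesauce: (1 cup + 1 tbsp = 1.0625 cup) × 7/5 × 240 mL/cup = 357.0 mL
powdered sugar: 0.5 cup × 7/5 × 120 g/cup ÷ 1000 g/kg ≈ 0.1 kg

chopped walnuts: 1.7 cup; rolled oats: 244.1 g; cocoa powder: 99.2 g; buttermilk: 22.2 oz; applesauce: 357.0 mL; powdered sugar: 0.1 kg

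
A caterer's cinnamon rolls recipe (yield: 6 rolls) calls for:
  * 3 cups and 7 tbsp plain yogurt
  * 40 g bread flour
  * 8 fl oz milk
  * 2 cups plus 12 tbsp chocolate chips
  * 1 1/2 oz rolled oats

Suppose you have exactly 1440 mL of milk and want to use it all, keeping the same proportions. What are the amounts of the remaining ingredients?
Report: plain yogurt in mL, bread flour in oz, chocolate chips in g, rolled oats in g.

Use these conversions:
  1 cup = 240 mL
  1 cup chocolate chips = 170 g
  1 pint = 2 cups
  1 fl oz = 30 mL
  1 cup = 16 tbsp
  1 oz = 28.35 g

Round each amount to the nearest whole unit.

The original recipe has 240 mL of milk, so the scaling factor is 1440 ÷ 240 = 6.
plain yogurt: (3 cup + 7 tbsp = 3.4375 cup) × 6 × 240 mL/cup = 4950 mL
bread flour: 40 g × 6 ÷ 28.35 g/oz ≈ 8 oz
chocolate chips: (2 cup + 12 tbsp = 2.75 cup) × 6 × 170 g/cup = 2805 g
rolled oats: 1.5 oz × 6 × 28.35 g/oz ≈ 255 g

plain yogurt: 4950 mL; bread flour: 8 oz; chocolate chips: 2805 g; rolled oats: 255 g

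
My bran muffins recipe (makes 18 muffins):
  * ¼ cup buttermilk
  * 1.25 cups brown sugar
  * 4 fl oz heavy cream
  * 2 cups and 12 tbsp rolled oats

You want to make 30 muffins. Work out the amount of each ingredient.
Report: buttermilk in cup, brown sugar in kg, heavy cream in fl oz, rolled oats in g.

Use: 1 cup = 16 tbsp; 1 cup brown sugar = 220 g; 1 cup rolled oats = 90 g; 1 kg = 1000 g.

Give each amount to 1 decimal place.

buttermilk: 0.4 cup; brown sugar: 0.5 kg; heavy cream: 6.7 fl oz; rolled oats: 412.5 g

Scaling factor: 30/18 = 5/3.
buttermilk: 0.25 cup × 5/3 ≈ 0.4 cup
brown sugar: 1.25 cup × 5/3 × 220 g/cup ÷ 1000 g/kg ≈ 0.5 kg
heavy cream: 4 fl oz × 5/3 ≈ 6.7 fl oz
rolled oats: (2 cup + 12 tbsp = 2.75 cup) × 5/3 × 90 g/cup = 412.5 g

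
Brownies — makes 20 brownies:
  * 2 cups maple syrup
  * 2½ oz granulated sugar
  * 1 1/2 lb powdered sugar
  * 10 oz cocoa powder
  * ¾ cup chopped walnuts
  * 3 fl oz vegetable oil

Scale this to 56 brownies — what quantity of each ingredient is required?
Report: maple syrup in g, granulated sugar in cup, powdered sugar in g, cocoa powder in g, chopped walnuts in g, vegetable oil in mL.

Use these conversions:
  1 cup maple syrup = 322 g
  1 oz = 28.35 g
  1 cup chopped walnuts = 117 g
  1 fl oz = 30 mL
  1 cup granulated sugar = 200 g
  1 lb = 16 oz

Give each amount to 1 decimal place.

maple syrup: 1803.2 g; granulated sugar: 1.0 cup; powdered sugar: 1905.1 g; cocoa powder: 793.8 g; chopped walnuts: 245.7 g; vegetable oil: 252.0 mL

Scaling factor: 56/20 = 14/5 = 2.8.
maple syrup: 2 cup × 14/5 × 322 g/cup = 1803.2 g
granulated sugar: 2.5 oz × 14/5 × 28.35 g/oz ÷ 200 g/cup ≈ 1.0 cup
powdered sugar: 1.5 lb × 14/5 × 16 oz/lb × 28.35 g/oz ≈ 1905.1 g
cocoa powder: 10 oz × 14/5 × 28.35 g/oz = 793.8 g
chopped walnuts: 0.75 cup × 14/5 × 117 g/cup = 245.7 g
vegetable oil: 3 fl oz × 14/5 × 30 mL/fl oz = 252.0 mL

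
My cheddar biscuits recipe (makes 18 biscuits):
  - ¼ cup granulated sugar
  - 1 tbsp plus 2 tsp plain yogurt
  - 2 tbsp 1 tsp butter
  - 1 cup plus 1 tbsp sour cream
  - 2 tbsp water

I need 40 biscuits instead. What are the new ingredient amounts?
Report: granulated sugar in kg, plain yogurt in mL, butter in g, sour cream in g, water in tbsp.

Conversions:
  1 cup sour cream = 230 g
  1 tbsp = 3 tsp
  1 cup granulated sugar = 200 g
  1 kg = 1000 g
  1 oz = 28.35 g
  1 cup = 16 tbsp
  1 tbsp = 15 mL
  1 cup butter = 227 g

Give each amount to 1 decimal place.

granulated sugar: 0.1 kg; plain yogurt: 55.6 mL; butter: 73.6 g; sour cream: 543.1 g; water: 4.4 tbsp

Scaling factor: 40/18 = 20/9.
granulated sugar: 0.25 cup × 20/9 × 200 g/cup ÷ 1000 g/kg ≈ 0.1 kg
plain yogurt: (1 tbsp + 2 tsp = 5/3 tbsp) × 20/9 × 15 mL/tbsp ≈ 55.6 mL
butter: (2 tbsp + 1 tsp = 7/3 tbsp) × 20/9 ÷ 16 tbsp/cup × 227 g/cup ≈ 73.6 g
sour cream: (1 cup + 1 tbsp = 1.0625 cup) × 20/9 × 230 g/cup ≈ 543.1 g
water: 2 tbsp × 20/9 ≈ 4.4 tbsp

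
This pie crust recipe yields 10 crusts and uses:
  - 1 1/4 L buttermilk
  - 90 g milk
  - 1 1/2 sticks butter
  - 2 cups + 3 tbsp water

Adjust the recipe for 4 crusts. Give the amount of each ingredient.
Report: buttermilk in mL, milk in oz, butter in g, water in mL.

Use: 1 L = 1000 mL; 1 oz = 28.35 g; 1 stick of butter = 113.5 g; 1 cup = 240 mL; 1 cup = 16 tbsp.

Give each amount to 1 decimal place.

Scaling factor: 4/10 = 2/5 = 0.4.
buttermilk: 1.25 L × 2/5 × 1000 mL/L = 500.0 mL
milk: 90 g × 2/5 ÷ 28.35 g/oz ≈ 1.3 oz
butter: 1.5 stick × 2/5 × 113.5 g/stick = 68.1 g
water: (2 cup + 3 tbsp = 2.1875 cup) × 2/5 × 240 mL/cup = 210.0 mL

buttermilk: 500.0 mL; milk: 1.3 oz; butter: 68.1 g; water: 210.0 mL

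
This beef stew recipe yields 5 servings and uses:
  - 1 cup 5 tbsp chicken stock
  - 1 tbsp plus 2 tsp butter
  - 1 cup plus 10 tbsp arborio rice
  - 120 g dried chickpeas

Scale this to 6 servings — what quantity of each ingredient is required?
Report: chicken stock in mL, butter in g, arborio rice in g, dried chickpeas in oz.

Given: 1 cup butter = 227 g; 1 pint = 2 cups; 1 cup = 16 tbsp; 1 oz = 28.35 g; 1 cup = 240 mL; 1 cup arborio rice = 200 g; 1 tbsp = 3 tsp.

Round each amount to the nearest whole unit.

chicken stock: 378 mL; butter: 28 g; arborio rice: 390 g; dried chickpeas: 5 oz

Scaling factor: 6/5 = 1.2.
chicken stock: (1 cup + 5 tbsp = 1.3125 cup) × 6/5 × 240 mL/cup = 378 mL
butter: (1 tbsp + 2 tsp = 5/3 tbsp) × 6/5 ÷ 16 tbsp/cup × 227 g/cup ≈ 28 g
arborio rice: (1 cup + 10 tbsp = 1.625 cup) × 6/5 × 200 g/cup = 390 g
dried chickpeas: 120 g × 6/5 ÷ 28.35 g/oz ≈ 5 oz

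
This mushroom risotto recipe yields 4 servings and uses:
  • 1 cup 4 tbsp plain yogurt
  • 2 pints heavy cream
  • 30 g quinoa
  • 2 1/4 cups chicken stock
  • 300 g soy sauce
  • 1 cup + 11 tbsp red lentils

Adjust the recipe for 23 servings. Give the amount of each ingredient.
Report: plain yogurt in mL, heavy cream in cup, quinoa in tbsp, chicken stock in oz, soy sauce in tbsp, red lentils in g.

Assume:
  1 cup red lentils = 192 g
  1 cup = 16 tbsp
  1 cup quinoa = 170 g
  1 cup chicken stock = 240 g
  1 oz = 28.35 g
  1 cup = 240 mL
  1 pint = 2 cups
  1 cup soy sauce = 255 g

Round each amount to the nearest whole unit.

plain yogurt: 1725 mL; heavy cream: 23 cup; quinoa: 16 tbsp; chicken stock: 110 oz; soy sauce: 108 tbsp; red lentils: 1863 g

Scaling factor: 23/4 = 5.75.
plain yogurt: (1 cup + 4 tbsp = 1.25 cup) × 23/4 × 240 mL/cup = 1725 mL
heavy cream: 2 pint × 23/4 × 2 cup/pint = 23 cup
quinoa: 30 g × 23/4 ÷ 170 g/cup × 16 tbsp/cup ≈ 16 tbsp
chicken stock: 2.25 cup × 23/4 × 240 g/cup ÷ 28.35 g/oz ≈ 110 oz
soy sauce: 300 g × 23/4 ÷ 255 g/cup × 16 tbsp/cup ≈ 108 tbsp
red lentils: (1 cup + 11 tbsp = 1.6875 cup) × 23/4 × 192 g/cup = 1863 g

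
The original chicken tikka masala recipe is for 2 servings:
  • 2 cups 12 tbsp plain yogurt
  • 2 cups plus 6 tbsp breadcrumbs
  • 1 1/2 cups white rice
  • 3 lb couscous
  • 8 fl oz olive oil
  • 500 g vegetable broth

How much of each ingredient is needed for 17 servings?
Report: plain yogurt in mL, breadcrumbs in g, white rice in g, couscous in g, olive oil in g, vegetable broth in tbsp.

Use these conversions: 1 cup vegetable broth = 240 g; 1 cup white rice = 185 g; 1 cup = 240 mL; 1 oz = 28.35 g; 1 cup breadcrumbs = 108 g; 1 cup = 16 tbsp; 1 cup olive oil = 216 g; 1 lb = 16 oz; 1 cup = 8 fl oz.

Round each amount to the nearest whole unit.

plain yogurt: 5610 mL; breadcrumbs: 2180 g; white rice: 2359 g; couscous: 11567 g; olive oil: 1836 g; vegetable broth: 283 tbsp

Scaling factor: 17/2 = 8.5.
plain yogurt: (2 cup + 12 tbsp = 2.75 cup) × 17/2 × 240 mL/cup = 5610 mL
breadcrumbs: (2 cup + 6 tbsp = 2.375 cup) × 17/2 × 108 g/cup ≈ 2180 g
white rice: 1.5 cup × 17/2 × 185 g/cup ≈ 2359 g
couscous: 3 lb × 17/2 × 16 oz/lb × 28.35 g/oz ≈ 11567 g
olive oil: 8 fl oz × 17/2 ÷ 8 fl oz/cup × 216 g/cup = 1836 g
vegetable broth: 500 g × 17/2 ÷ 240 g/cup × 16 tbsp/cup ≈ 283 tbsp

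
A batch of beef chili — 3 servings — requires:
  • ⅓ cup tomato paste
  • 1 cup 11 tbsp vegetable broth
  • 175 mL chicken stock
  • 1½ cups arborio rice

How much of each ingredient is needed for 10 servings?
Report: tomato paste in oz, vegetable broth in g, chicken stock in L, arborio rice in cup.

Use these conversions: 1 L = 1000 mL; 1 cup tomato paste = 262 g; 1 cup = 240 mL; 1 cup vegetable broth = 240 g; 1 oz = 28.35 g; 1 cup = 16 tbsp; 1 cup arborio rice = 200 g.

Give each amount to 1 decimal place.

tomato paste: 10.3 oz; vegetable broth: 1350.0 g; chicken stock: 0.6 L; arborio rice: 5.0 cup

Scaling factor: 10/3.
tomato paste: 1/3 cup × 10/3 × 262 g/cup ÷ 28.35 g/oz ≈ 10.3 oz
vegetable broth: (1 cup + 11 tbsp = 1.6875 cup) × 10/3 × 240 g/cup = 1350.0 g
chicken stock: 175 mL × 10/3 ÷ 1000 mL/L ≈ 0.6 L
arborio rice: 1.5 cup × 10/3 = 5.0 cup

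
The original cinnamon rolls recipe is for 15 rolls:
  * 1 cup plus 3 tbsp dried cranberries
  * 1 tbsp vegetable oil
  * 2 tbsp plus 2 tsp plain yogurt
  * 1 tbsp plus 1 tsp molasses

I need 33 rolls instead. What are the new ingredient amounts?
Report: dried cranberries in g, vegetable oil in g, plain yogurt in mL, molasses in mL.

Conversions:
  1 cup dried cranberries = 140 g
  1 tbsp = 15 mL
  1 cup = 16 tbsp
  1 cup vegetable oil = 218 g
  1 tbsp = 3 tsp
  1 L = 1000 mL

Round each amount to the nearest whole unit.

dried cranberries: 366 g; vegetable oil: 30 g; plain yogurt: 88 mL; molasses: 44 mL

Scaling factor: 33/15 = 11/5 = 2.2.
dried cranberries: (1 cup + 3 tbsp = 1.1875 cup) × 11/5 × 140 g/cup ≈ 366 g
vegetable oil: 1 tbsp × 11/5 ÷ 16 tbsp/cup × 218 g/cup ≈ 30 g
plain yogurt: (2 tbsp + 2 tsp = 8/3 tbsp) × 11/5 × 15 mL/tbsp = 88 mL
molasses: (1 tbsp + 1 tsp = 4/3 tbsp) × 11/5 × 15 mL/tbsp = 44 mL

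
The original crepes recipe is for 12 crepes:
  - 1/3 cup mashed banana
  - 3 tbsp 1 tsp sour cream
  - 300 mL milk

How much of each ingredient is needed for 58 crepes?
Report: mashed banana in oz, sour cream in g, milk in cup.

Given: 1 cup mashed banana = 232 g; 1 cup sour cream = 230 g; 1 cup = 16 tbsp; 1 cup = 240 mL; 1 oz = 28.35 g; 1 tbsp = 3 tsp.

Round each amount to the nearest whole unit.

Scaling factor: 58/12 = 29/6.
mashed banana: 1/3 cup × 29/6 × 232 g/cup ÷ 28.35 g/oz ≈ 13 oz
sour cream: (3 tbsp + 1 tsp = 10/3 tbsp) × 29/6 ÷ 16 tbsp/cup × 230 g/cup ≈ 232 g
milk: 300 mL × 29/6 ÷ 240 mL/cup ≈ 6 cup

mashed banana: 13 oz; sour cream: 232 g; milk: 6 cup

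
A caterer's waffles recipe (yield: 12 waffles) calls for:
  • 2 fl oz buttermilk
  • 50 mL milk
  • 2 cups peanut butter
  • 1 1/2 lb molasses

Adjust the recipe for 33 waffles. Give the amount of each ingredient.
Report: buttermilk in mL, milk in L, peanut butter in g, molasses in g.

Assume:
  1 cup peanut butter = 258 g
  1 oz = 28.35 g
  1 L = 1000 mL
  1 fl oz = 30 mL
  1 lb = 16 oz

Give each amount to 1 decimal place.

Scaling factor: 33/12 = 11/4 = 2.75.
buttermilk: 2 fl oz × 11/4 × 30 mL/fl oz = 165.0 mL
milk: 50 mL × 11/4 ÷ 1000 mL/L ≈ 0.1 L
peanut butter: 2 cup × 11/4 × 258 g/cup = 1419.0 g
molasses: 1.5 lb × 11/4 × 16 oz/lb × 28.35 g/oz = 1871.1 g

buttermilk: 165.0 mL; milk: 0.1 L; peanut butter: 1419.0 g; molasses: 1871.1 g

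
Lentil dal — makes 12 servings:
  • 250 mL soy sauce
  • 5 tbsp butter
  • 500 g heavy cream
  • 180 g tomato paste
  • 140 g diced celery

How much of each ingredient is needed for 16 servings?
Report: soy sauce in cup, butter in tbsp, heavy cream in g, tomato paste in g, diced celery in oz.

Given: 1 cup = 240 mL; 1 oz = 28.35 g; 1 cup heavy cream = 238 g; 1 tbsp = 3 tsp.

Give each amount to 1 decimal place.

soy sauce: 1.4 cup; butter: 6.7 tbsp; heavy cream: 666.7 g; tomato paste: 240.0 g; diced celery: 6.6 oz

Scaling factor: 16/12 = 4/3.
soy sauce: 250 mL × 4/3 ÷ 240 mL/cup ≈ 1.4 cup
butter: 5 tbsp × 4/3 ≈ 6.7 tbsp
heavy cream: 500 g × 4/3 ≈ 666.7 g
tomato paste: 180 g × 4/3 = 240.0 g
diced celery: 140 g × 4/3 ÷ 28.35 g/oz ≈ 6.6 oz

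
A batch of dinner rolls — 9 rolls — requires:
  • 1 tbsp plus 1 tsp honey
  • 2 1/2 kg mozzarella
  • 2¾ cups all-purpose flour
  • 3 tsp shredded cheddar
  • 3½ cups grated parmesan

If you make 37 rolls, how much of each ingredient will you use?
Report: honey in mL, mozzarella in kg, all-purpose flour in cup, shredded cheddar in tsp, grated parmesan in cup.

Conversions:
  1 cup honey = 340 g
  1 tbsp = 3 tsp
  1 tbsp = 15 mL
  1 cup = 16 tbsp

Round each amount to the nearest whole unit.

Scaling factor: 37/9.
honey: (1 tbsp + 1 tsp = 4/3 tbsp) × 37/9 × 15 mL/tbsp ≈ 82 mL
mozzarella: 2.5 kg × 37/9 ≈ 10 kg
all-purpose flour: 2.75 cup × 37/9 ≈ 11 cup
shredded cheddar: 3 tsp × 37/9 ≈ 12 tsp
grated parmesan: 3.5 cup × 37/9 ≈ 14 cup

honey: 82 mL; mozzarella: 10 kg; all-purpose flour: 11 cup; shredded cheddar: 12 tsp; grated parmesan: 14 cup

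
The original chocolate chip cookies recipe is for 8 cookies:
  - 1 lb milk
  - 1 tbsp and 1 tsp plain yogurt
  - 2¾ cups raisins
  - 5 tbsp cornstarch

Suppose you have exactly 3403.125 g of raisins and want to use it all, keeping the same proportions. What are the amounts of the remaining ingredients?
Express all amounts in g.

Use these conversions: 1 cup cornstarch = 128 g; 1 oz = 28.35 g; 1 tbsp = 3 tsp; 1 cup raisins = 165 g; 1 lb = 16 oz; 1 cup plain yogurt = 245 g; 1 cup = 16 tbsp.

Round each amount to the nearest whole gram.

The original recipe has 453.75 g of raisins, so the scaling factor is 3403.125 ÷ 453.75 = 15/2 = 7.5.
milk: 1 lb × 15/2 × 16 oz/lb × 28.35 g/oz = 3402 g
plain yogurt: (1 tbsp + 1 tsp = 4/3 tbsp) × 15/2 ÷ 16 tbsp/cup × 245 g/cup ≈ 153 g
cornstarch: 5 tbsp × 15/2 ÷ 16 tbsp/cup × 128 g/cup = 300 g

milk: 3402 g; plain yogurt: 153 g; cornstarch: 300 g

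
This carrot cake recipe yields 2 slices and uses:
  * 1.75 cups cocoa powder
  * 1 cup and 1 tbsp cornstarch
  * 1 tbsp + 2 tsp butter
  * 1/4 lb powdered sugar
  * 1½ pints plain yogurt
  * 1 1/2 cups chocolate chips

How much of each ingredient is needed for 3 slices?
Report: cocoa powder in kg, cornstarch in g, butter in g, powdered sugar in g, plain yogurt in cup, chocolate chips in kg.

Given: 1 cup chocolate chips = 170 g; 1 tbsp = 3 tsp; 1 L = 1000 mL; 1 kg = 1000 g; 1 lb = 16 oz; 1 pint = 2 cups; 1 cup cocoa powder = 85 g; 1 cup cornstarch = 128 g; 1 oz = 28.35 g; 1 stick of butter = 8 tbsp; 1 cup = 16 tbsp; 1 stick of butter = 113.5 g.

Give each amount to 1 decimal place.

Scaling factor: 3/2 = 1.5.
cocoa powder: 1.75 cup × 3/2 × 85 g/cup ÷ 1000 g/kg ≈ 0.2 kg
cornstarch: (1 cup + 1 tbsp = 1.0625 cup) × 3/2 × 128 g/cup = 204.0 g
butter: (1 tbsp + 2 tsp = 5/3 tbsp) × 3/2 ÷ 8 tbsp/stick × 113.5 g/stick ≈ 35.5 g
powdered sugar: 0.25 lb × 3/2 × 16 oz/lb × 28.35 g/oz = 170.1 g
plain yogurt: 1.5 pint × 3/2 × 2 cup/pint = 4.5 cup
chocolate chips: 1.5 cup × 3/2 × 170 g/cup ÷ 1000 g/kg ≈ 0.4 kg

cocoa powder: 0.2 kg; cornstarch: 204.0 g; butter: 35.5 g; powdered sugar: 170.1 g; plain yogurt: 4.5 cup; chocolate chips: 0.4 kg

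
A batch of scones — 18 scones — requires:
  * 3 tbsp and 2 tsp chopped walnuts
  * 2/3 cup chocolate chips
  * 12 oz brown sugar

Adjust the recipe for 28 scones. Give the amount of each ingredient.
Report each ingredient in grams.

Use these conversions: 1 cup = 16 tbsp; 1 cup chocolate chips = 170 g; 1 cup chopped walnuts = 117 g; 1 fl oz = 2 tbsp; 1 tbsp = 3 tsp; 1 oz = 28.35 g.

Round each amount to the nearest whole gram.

Scaling factor: 28/18 = 14/9.
chopped walnuts: (3 tbsp + 2 tsp = 11/3 tbsp) × 14/9 ÷ 16 tbsp/cup × 117 g/cup ≈ 42 g
chocolate chips: 2/3 cup × 14/9 × 170 g/cup ≈ 176 g
brown sugar: 12 oz × 14/9 × 28.35 g/oz ≈ 529 g

chopped walnuts: 42 g; chocolate chips: 176 g; brown sugar: 529 g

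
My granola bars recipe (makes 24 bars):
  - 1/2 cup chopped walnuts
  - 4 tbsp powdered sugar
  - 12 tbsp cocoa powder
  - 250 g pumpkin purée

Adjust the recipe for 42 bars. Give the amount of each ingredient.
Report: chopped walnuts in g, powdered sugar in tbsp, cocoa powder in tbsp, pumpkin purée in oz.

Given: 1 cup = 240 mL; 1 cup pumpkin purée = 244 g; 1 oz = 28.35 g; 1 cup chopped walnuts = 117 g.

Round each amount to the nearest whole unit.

Scaling factor: 42/24 = 7/4 = 1.75.
chopped walnuts: 0.5 cup × 7/4 × 117 g/cup ≈ 102 g
powdered sugar: 4 tbsp × 7/4 = 7 tbsp
cocoa powder: 12 tbsp × 7/4 = 21 tbsp
pumpkin purée: 250 g × 7/4 ÷ 28.35 g/oz ≈ 15 oz

chopped walnuts: 102 g; powdered sugar: 7 tbsp; cocoa powder: 21 tbsp; pumpkin purée: 15 oz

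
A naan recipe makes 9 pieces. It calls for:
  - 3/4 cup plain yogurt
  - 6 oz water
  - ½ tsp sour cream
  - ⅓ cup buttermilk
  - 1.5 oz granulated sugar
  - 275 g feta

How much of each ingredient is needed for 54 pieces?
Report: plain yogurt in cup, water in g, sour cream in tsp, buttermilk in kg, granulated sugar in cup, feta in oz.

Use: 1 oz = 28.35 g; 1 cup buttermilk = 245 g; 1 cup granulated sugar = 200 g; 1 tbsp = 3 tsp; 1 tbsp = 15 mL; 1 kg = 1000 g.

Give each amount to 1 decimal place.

Scaling factor: 54/9 = 6.
plain yogurt: 0.75 cup × 6 = 4.5 cup
water: 6 oz × 6 × 28.35 g/oz = 1020.6 g
sour cream: 0.5 tsp × 6 = 3.0 tsp
buttermilk: 1/3 cup × 6 × 245 g/cup ÷ 1000 g/kg ≈ 0.5 kg
granulated sugar: 1.5 oz × 6 × 28.35 g/oz ÷ 200 g/cup ≈ 1.3 cup
feta: 275 g × 6 ÷ 28.35 g/oz ≈ 58.2 oz

plain yogurt: 4.5 cup; water: 1020.6 g; sour cream: 3.0 tsp; buttermilk: 0.5 kg; granulated sugar: 1.3 cup; feta: 58.2 oz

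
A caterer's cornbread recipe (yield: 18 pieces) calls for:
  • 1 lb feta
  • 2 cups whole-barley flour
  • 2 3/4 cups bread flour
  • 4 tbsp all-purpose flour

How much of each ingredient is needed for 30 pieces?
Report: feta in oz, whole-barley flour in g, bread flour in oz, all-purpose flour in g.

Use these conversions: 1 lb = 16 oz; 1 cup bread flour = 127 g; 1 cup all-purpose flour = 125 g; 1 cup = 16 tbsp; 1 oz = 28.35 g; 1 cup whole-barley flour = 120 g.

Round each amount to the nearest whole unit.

feta: 27 oz; whole-barley flour: 400 g; bread flour: 21 oz; all-purpose flour: 52 g

Scaling factor: 30/18 = 5/3.
feta: 1 lb × 5/3 × 16 oz/lb ≈ 27 oz
whole-barley flour: 2 cup × 5/3 × 120 g/cup = 400 g
bread flour: 2.75 cup × 5/3 × 127 g/cup ÷ 28.35 g/oz ≈ 21 oz
all-purpose flour: 4 tbsp × 5/3 ÷ 16 tbsp/cup × 125 g/cup ≈ 52 g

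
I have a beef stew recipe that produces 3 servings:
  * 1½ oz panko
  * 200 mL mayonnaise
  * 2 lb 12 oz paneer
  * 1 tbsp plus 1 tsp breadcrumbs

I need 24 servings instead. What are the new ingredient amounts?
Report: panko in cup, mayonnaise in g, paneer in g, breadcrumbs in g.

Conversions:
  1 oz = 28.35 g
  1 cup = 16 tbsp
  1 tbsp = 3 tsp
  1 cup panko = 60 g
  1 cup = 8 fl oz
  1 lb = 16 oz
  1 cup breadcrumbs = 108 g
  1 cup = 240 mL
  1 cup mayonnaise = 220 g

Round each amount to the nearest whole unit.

Scaling factor: 24/3 = 8.
panko: 1.5 oz × 8 × 28.35 g/oz ÷ 60 g/cup ≈ 6 cup
mayonnaise: 200 mL × 8 ÷ 240 mL/cup × 220 g/cup ≈ 1467 g
paneer: (2 lb + 12 oz = 2.75 lb) × 8 × 16 oz/lb × 28.35 g/oz ≈ 9979 g
breadcrumbs: (1 tbsp + 1 tsp = 4/3 tbsp) × 8 ÷ 16 tbsp/cup × 108 g/cup = 72 g

panko: 6 cup; mayonnaise: 1467 g; paneer: 9979 g; breadcrumbs: 72 g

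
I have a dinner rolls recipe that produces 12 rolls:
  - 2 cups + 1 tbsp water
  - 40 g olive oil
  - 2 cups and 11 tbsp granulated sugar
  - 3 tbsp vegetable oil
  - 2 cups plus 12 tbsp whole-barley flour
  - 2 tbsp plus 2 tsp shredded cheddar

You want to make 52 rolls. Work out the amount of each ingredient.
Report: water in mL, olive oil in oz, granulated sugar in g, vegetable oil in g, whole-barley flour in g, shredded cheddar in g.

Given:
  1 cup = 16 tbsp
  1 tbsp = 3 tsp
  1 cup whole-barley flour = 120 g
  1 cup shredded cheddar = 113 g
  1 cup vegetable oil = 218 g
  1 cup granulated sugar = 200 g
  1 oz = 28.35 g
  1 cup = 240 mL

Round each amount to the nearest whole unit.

Scaling factor: 52/12 = 13/3.
water: (2 cup + 1 tbsp = 2.0625 cup) × 13/3 × 240 mL/cup = 2145 mL
olive oil: 40 g × 13/3 ÷ 28.35 g/oz ≈ 6 oz
granulated sugar: (2 cup + 11 tbsp = 2.6875 cup) × 13/3 × 200 g/cup ≈ 2329 g
vegetable oil: 3 tbsp × 13/3 ÷ 16 tbsp/cup × 218 g/cup ≈ 177 g
whole-barley flour: (2 cup + 12 tbsp = 2.75 cup) × 13/3 × 120 g/cup = 1430 g
shredded cheddar: (2 tbsp + 2 tsp = 8/3 tbsp) × 13/3 ÷ 16 tbsp/cup × 113 g/cup ≈ 82 g

water: 2145 mL; olive oil: 6 oz; granulated sugar: 2329 g; vegetable oil: 177 g; whole-barley flour: 1430 g; shredded cheddar: 82 g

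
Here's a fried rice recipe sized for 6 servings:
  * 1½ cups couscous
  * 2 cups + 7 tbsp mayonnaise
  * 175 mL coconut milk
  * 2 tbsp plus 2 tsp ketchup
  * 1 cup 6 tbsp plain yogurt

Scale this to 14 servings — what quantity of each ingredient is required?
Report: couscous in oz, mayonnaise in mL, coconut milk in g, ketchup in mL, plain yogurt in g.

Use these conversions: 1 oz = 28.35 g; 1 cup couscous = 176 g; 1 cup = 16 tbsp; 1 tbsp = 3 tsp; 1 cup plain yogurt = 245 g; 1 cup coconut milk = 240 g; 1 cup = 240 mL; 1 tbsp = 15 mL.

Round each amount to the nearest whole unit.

couscous: 22 oz; mayonnaise: 1365 mL; coconut milk: 408 g; ketchup: 93 mL; plain yogurt: 786 g

Scaling factor: 14/6 = 7/3.
couscous: 1.5 cup × 7/3 × 176 g/cup ÷ 28.35 g/oz ≈ 22 oz
mayonnaise: (2 cup + 7 tbsp = 2.4375 cup) × 7/3 × 240 mL/cup = 1365 mL
coconut milk: 175 mL × 7/3 ÷ 240 mL/cup × 240 g/cup ≈ 408 g
ketchup: (2 tbsp + 2 tsp = 8/3 tbsp) × 7/3 × 15 mL/tbsp ≈ 93 mL
plain yogurt: (1 cup + 6 tbsp = 1.375 cup) × 7/3 × 245 g/cup ≈ 786 g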